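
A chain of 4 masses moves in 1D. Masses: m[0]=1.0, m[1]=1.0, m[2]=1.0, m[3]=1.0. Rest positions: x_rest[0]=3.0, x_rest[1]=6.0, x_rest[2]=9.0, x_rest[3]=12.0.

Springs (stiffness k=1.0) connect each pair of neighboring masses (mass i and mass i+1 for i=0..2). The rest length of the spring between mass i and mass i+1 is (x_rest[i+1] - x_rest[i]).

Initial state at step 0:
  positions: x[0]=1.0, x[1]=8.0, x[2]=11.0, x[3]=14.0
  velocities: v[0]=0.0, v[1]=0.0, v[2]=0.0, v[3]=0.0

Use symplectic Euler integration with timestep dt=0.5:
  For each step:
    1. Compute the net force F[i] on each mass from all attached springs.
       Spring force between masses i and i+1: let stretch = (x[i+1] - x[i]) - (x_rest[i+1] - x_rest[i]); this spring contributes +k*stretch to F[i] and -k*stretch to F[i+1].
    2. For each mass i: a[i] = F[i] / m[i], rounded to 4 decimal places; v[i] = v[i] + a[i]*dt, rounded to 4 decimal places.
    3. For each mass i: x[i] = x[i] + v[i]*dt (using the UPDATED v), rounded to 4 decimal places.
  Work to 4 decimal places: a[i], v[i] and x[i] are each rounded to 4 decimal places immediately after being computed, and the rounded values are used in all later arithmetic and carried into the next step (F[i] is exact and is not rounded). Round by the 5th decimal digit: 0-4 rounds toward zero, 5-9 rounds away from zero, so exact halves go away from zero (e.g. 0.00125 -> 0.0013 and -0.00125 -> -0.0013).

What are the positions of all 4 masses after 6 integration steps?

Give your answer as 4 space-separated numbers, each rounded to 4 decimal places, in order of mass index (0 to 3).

Step 0: x=[1.0000 8.0000 11.0000 14.0000] v=[0.0000 0.0000 0.0000 0.0000]
Step 1: x=[2.0000 7.0000 11.0000 14.0000] v=[2.0000 -2.0000 0.0000 0.0000]
Step 2: x=[3.5000 5.7500 10.7500 14.0000] v=[3.0000 -2.5000 -0.5000 0.0000]
Step 3: x=[4.8125 5.1875 10.0625 13.9375] v=[2.6250 -1.1250 -1.3750 -0.1250]
Step 4: x=[5.4688 5.7500 9.1250 13.6563] v=[1.3125 1.1250 -1.8750 -0.5625]
Step 5: x=[5.4454 7.0860 8.4766 12.9922] v=[-0.0469 2.6719 -1.2969 -1.3282]
Step 6: x=[5.0821 8.3595 8.6094 11.9492] v=[-0.7266 2.5469 0.2656 -2.0860]

Answer: 5.0821 8.3595 8.6094 11.9492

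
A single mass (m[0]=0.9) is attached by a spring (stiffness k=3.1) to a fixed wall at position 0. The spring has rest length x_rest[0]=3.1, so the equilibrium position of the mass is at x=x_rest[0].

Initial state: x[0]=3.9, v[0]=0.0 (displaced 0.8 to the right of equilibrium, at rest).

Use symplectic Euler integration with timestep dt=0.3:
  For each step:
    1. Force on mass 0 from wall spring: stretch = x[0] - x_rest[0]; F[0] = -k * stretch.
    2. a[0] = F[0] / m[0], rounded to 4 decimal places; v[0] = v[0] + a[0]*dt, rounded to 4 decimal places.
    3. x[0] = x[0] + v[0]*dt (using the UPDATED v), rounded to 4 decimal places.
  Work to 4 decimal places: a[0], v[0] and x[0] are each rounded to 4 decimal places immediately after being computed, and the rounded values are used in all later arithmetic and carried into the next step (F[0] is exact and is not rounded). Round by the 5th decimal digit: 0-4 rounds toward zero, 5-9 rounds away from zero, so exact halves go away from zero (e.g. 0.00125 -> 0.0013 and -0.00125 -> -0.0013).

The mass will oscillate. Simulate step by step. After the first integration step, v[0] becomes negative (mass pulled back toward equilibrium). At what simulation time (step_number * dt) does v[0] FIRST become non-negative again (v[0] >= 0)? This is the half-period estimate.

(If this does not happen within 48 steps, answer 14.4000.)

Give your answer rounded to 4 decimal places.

Step 0: x=[3.9000] v=[0.0000]
Step 1: x=[3.6520] v=[-0.8267]
Step 2: x=[3.2329] v=[-1.3971]
Step 3: x=[2.7726] v=[-1.5344]
Step 4: x=[2.4138] v=[-1.1961]
Step 5: x=[2.2677] v=[-0.4870]
Step 6: x=[2.3796] v=[0.3730]
First v>=0 after going negative at step 6, time=1.8000

Answer: 1.8000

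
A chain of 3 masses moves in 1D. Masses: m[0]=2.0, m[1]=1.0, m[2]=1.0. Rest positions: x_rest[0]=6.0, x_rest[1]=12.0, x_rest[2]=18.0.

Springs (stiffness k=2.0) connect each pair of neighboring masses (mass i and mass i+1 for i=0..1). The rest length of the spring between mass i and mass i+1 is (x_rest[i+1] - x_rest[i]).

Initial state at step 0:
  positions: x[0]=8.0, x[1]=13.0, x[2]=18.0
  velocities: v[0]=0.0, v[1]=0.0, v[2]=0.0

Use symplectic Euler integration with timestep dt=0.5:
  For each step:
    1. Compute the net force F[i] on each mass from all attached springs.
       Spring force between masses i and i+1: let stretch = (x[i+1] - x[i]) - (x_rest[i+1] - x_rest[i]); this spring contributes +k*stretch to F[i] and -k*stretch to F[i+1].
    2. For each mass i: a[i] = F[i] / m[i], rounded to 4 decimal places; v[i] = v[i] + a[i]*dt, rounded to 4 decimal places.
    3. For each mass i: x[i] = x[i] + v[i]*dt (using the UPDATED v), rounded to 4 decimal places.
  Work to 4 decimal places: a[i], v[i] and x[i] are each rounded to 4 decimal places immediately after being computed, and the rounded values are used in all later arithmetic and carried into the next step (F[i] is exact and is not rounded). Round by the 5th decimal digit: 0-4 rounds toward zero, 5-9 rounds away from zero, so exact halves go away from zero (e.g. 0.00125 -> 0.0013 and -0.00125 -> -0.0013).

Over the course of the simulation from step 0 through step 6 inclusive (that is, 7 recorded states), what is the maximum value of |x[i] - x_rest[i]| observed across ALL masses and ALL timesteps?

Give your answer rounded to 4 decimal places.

Step 0: x=[8.0000 13.0000 18.0000] v=[0.0000 0.0000 0.0000]
Step 1: x=[7.7500 13.0000 18.5000] v=[-0.5000 0.0000 1.0000]
Step 2: x=[7.3125 13.1250 19.2500] v=[-0.8750 0.2500 1.5000]
Step 3: x=[6.8281 13.4063 19.9375] v=[-0.9688 0.5625 1.3750]
Step 4: x=[6.4883 13.6641 20.3594] v=[-0.6797 0.5155 0.8438]
Step 5: x=[6.4424 13.6816 20.4337] v=[-0.0918 0.0350 0.1485]
Step 6: x=[6.7063 13.4556 20.1319] v=[0.5278 -0.4521 -0.6036]
Max displacement = 2.4337

Answer: 2.4337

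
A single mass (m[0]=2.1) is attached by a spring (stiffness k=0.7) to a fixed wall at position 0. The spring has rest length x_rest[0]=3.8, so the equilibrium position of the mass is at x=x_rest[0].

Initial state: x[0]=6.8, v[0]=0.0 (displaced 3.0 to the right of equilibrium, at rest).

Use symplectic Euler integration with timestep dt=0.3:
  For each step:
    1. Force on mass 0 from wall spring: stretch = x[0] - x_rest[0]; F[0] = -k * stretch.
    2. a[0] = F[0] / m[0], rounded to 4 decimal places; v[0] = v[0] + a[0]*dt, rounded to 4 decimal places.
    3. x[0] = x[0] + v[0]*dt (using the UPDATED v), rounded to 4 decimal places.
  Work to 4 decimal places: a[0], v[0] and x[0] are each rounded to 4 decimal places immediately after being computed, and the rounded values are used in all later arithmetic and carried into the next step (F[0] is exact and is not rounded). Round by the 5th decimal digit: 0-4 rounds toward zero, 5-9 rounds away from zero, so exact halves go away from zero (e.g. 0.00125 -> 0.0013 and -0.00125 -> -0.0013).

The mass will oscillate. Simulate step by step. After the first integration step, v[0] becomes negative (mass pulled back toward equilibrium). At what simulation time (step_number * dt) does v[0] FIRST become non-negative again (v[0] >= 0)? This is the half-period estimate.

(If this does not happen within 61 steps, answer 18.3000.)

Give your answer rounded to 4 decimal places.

Step 0: x=[6.8000] v=[0.0000]
Step 1: x=[6.7100] v=[-0.3000]
Step 2: x=[6.5327] v=[-0.5910]
Step 3: x=[6.2734] v=[-0.8643]
Step 4: x=[5.9399] v=[-1.1117]
Step 5: x=[5.5422] v=[-1.3257]
Step 6: x=[5.0922] v=[-1.4999]
Step 7: x=[4.6035] v=[-1.6291]
Step 8: x=[4.0907] v=[-1.7094]
Step 9: x=[3.5692] v=[-1.7385]
Step 10: x=[3.0546] v=[-1.7154]
Step 11: x=[2.5623] v=[-1.6409]
Step 12: x=[2.1072] v=[-1.5171]
Step 13: x=[1.7029] v=[-1.3478]
Step 14: x=[1.3615] v=[-1.1381]
Step 15: x=[1.0932] v=[-0.8943]
Step 16: x=[0.9061] v=[-0.6236]
Step 17: x=[0.8058] v=[-0.3342]
Step 18: x=[0.7954] v=[-0.0348]
Step 19: x=[0.8751] v=[0.2657]
First v>=0 after going negative at step 19, time=5.7000

Answer: 5.7000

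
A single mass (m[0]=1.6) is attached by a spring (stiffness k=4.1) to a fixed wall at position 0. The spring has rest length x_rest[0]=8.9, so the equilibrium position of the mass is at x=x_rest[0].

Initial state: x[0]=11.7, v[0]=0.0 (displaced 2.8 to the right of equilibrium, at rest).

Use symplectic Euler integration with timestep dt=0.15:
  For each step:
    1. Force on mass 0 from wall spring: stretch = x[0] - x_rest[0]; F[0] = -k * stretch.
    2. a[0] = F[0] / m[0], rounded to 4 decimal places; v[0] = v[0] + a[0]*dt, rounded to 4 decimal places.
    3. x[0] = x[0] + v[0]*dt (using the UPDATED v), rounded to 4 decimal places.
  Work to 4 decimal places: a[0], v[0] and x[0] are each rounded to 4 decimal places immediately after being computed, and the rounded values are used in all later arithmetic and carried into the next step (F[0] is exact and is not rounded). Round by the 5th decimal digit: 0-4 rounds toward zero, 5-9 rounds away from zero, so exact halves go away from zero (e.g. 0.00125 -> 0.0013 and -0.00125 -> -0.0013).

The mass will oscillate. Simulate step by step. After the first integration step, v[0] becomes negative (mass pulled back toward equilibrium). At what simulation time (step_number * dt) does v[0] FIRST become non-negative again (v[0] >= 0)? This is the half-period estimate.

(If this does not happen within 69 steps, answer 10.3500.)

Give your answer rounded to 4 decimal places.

Answer: 2.1000

Derivation:
Step 0: x=[11.7000] v=[0.0000]
Step 1: x=[11.5386] v=[-1.0763]
Step 2: x=[11.2250] v=[-2.0905]
Step 3: x=[10.7774] v=[-2.9842]
Step 4: x=[10.2215] v=[-3.7058]
Step 5: x=[9.5894] v=[-4.2137]
Step 6: x=[8.9176] v=[-4.4787]
Step 7: x=[8.2448] v=[-4.4855]
Step 8: x=[7.6097] v=[-4.2337]
Step 9: x=[7.0490] v=[-3.7377]
Step 10: x=[6.5951] v=[-3.0262]
Step 11: x=[6.2741] v=[-2.1403]
Step 12: x=[6.1045] v=[-1.1310]
Step 13: x=[6.0960] v=[-0.0565]
Step 14: x=[6.2492] v=[1.0213]
First v>=0 after going negative at step 14, time=2.1000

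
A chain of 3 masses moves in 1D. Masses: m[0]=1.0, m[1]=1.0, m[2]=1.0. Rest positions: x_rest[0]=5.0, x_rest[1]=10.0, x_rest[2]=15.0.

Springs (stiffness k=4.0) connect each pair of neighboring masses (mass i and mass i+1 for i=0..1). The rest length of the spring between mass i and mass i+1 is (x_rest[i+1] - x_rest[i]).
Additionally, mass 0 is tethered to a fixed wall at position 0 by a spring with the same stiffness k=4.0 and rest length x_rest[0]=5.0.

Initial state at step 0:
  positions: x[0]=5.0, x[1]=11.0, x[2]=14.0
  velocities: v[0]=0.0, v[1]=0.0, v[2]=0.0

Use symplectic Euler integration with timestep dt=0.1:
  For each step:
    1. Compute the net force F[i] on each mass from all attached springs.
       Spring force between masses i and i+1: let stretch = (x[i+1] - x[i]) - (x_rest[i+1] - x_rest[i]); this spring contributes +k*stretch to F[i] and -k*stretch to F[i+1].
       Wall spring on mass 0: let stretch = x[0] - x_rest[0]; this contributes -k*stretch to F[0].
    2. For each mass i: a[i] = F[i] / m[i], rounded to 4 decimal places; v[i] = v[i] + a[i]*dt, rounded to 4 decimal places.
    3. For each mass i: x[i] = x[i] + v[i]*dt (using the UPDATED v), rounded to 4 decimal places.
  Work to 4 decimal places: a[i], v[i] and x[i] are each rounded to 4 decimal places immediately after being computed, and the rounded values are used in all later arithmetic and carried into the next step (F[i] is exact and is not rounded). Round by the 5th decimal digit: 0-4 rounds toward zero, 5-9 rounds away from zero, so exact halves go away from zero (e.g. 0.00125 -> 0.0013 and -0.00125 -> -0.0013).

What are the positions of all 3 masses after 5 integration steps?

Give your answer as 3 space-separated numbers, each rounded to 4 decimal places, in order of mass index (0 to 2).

Step 0: x=[5.0000 11.0000 14.0000] v=[0.0000 0.0000 0.0000]
Step 1: x=[5.0400 10.8800 14.0800] v=[0.4000 -1.2000 0.8000]
Step 2: x=[5.1120 10.6544 14.2320] v=[0.7200 -2.2560 1.5200]
Step 3: x=[5.2012 10.3502 14.4409] v=[0.8922 -3.0419 2.0890]
Step 4: x=[5.2883 10.0037 14.6862] v=[0.8713 -3.4652 2.4527]
Step 5: x=[5.3525 9.6559 14.9442] v=[0.6421 -3.4784 2.5797]

Answer: 5.3525 9.6559 14.9442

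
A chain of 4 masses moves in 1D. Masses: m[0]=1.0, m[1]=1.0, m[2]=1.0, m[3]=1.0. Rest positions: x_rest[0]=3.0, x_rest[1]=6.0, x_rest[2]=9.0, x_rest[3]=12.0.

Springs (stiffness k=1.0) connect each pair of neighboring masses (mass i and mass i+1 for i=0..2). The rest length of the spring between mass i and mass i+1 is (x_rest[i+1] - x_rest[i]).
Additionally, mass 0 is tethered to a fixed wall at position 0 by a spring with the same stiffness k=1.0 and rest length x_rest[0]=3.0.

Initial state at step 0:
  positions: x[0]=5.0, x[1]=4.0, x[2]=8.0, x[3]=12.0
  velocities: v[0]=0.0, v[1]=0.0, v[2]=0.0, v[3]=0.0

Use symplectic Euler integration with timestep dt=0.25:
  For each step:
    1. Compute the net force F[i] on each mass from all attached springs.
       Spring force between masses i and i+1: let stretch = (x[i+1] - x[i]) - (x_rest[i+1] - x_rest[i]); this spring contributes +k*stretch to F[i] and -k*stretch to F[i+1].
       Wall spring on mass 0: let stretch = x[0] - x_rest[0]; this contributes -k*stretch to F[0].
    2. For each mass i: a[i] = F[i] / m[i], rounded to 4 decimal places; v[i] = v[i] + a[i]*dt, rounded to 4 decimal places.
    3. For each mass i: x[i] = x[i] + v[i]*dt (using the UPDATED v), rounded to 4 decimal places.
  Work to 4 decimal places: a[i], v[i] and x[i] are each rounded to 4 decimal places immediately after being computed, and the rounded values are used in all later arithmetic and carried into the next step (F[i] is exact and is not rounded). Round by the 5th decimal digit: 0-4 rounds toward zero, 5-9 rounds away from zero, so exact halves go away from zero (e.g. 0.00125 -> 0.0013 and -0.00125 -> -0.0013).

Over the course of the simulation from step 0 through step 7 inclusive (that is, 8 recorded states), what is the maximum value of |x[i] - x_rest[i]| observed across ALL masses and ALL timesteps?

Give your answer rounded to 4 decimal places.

Step 0: x=[5.0000 4.0000 8.0000 12.0000] v=[0.0000 0.0000 0.0000 0.0000]
Step 1: x=[4.6250 4.3125 8.0000 11.9375] v=[-1.5000 1.2500 0.0000 -0.2500]
Step 2: x=[3.9414 4.8750 8.0156 11.8164] v=[-2.7344 2.2500 0.0625 -0.4844]
Step 3: x=[3.0698 5.5755 8.0725 11.6453] v=[-3.4864 2.8018 0.2276 -0.6846]
Step 4: x=[2.1630 6.2754 8.1967 11.4384] v=[-3.6274 2.7996 0.4966 -0.8278]
Step 5: x=[1.3780 6.8384 8.4034 11.2164] v=[-3.1401 2.2518 0.8267 -0.8882]
Step 6: x=[0.8481 7.1579 8.6881 11.0060] v=[-2.1195 1.2780 1.1387 -0.8415]
Step 7: x=[0.6596 7.1787 9.0220 10.8383] v=[-0.7541 0.0831 1.3356 -0.6710]
Max displacement = 2.3404

Answer: 2.3404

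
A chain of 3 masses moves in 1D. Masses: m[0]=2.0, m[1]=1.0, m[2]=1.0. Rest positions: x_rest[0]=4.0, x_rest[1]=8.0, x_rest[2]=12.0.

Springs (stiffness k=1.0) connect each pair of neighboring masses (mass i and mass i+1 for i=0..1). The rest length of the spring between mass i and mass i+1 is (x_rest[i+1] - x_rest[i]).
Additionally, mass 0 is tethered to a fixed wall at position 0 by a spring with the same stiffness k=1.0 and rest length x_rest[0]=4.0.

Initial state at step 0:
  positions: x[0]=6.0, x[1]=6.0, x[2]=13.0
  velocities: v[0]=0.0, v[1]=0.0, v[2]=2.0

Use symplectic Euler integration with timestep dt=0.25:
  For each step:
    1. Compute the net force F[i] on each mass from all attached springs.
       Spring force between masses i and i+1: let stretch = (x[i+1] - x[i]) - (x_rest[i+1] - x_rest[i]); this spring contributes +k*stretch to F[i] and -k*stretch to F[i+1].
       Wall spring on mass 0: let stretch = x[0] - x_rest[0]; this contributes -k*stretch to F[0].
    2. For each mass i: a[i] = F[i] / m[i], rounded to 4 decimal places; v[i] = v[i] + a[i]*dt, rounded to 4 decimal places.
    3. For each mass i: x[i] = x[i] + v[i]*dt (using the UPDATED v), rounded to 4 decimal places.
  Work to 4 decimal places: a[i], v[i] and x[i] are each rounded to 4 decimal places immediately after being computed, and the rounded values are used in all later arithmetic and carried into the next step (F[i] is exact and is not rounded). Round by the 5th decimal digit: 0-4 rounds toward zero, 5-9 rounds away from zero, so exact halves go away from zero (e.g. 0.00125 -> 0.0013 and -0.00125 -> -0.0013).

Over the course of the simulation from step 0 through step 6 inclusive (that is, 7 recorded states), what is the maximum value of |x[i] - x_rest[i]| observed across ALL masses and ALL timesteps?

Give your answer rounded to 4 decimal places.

Step 0: x=[6.0000 6.0000 13.0000] v=[0.0000 0.0000 2.0000]
Step 1: x=[5.8125 6.4375 13.3125] v=[-0.7500 1.7500 1.2500]
Step 2: x=[5.4629 7.2656 13.4453] v=[-1.3985 3.3125 0.5313]
Step 3: x=[4.9989 8.3673 13.4419] v=[-1.8560 4.4068 -0.0136]
Step 4: x=[4.4840 9.5757 13.3713] v=[-2.0598 4.8334 -0.2823]
Step 5: x=[3.9881 10.7031 13.3135] v=[-1.9838 4.5094 -0.2312]
Step 6: x=[3.5774 11.5739 13.3426] v=[-1.6429 3.4833 0.1162]
Max displacement = 3.5739

Answer: 3.5739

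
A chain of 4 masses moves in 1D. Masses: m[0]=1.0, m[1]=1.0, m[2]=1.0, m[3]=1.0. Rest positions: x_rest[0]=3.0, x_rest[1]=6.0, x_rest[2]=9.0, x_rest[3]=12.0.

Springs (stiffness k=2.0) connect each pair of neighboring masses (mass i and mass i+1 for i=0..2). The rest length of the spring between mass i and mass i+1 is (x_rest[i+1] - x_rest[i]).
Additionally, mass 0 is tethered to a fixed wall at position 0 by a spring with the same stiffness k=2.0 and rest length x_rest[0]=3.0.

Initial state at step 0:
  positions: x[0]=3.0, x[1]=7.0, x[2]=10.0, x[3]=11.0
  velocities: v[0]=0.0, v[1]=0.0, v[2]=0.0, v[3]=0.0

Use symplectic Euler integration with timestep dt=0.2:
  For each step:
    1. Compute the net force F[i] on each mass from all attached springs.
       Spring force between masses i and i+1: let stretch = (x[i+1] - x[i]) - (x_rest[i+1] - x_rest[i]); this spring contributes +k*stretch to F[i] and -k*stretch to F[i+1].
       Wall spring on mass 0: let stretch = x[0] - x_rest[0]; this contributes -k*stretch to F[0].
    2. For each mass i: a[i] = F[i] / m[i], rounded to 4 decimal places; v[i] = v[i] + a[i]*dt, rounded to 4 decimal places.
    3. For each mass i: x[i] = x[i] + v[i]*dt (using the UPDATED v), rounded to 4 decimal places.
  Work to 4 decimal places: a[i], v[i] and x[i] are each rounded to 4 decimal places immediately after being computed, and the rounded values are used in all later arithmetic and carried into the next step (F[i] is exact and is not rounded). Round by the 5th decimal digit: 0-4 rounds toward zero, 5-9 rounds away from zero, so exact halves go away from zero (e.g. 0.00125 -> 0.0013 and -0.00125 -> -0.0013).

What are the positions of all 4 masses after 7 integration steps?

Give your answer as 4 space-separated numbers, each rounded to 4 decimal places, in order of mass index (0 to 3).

Step 0: x=[3.0000 7.0000 10.0000 11.0000] v=[0.0000 0.0000 0.0000 0.0000]
Step 1: x=[3.0800 6.9200 9.8400 11.1600] v=[0.4000 -0.4000 -0.8000 0.8000]
Step 2: x=[3.2208 6.7664 9.5520 11.4544] v=[0.7040 -0.7680 -1.4400 1.4720]
Step 3: x=[3.3876 6.5520 9.1933 11.8366] v=[0.8339 -1.0720 -1.7933 1.9110]
Step 4: x=[3.5365 6.2958 8.8348 12.2473] v=[0.7446 -1.2812 -1.7925 2.0537]
Step 5: x=[3.6232 6.0219 8.5462 12.6250] v=[0.4337 -1.3693 -1.4431 1.8887]
Step 6: x=[3.6120 5.7581 8.3819 12.9164] v=[-0.0561 -1.3191 -0.8213 1.4572]
Step 7: x=[3.4835 5.5325 8.3705 13.0851] v=[-0.6425 -1.1280 -0.0570 0.8434]

Answer: 3.4835 5.5325 8.3705 13.0851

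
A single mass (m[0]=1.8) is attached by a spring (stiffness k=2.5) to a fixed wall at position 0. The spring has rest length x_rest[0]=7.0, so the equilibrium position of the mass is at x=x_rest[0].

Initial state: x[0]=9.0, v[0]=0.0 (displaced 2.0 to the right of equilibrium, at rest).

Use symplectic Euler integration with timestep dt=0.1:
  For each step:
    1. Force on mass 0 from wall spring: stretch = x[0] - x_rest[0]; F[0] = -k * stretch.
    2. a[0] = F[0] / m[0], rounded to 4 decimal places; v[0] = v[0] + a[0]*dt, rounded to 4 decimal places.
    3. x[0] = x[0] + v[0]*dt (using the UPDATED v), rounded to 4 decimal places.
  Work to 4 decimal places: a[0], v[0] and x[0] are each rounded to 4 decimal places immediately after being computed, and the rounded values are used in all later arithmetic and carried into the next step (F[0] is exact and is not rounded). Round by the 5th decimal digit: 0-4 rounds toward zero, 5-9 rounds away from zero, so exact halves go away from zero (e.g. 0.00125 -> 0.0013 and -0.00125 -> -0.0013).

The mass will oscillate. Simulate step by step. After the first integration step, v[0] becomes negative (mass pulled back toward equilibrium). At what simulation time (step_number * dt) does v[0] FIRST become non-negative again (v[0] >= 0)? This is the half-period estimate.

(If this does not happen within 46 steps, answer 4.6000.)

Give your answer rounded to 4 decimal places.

Step 0: x=[9.0000] v=[0.0000]
Step 1: x=[8.9722] v=[-0.2778]
Step 2: x=[8.9170] v=[-0.5517]
Step 3: x=[8.8352] v=[-0.8180]
Step 4: x=[8.7279] v=[-1.0729]
Step 5: x=[8.5966] v=[-1.3129]
Step 6: x=[8.4431] v=[-1.5347]
Step 7: x=[8.2696] v=[-1.7351]
Step 8: x=[8.0785] v=[-1.9114]
Step 9: x=[7.8724] v=[-2.0612]
Step 10: x=[7.6542] v=[-2.1824]
Step 11: x=[7.4269] v=[-2.2733]
Step 12: x=[7.1936] v=[-2.3326]
Step 13: x=[6.9577] v=[-2.3595]
Step 14: x=[6.7223] v=[-2.3536]
Step 15: x=[6.4908] v=[-2.3150]
Step 16: x=[6.2664] v=[-2.2443]
Step 17: x=[6.0522] v=[-2.1424]
Step 18: x=[5.8511] v=[-2.0108]
Step 19: x=[5.6660] v=[-1.8512]
Step 20: x=[5.4994] v=[-1.6659]
Step 21: x=[5.3537] v=[-1.4575]
Step 22: x=[5.2308] v=[-1.2289]
Step 23: x=[5.1325] v=[-0.9832]
Step 24: x=[5.0601] v=[-0.7238]
Step 25: x=[5.0147] v=[-0.4544]
Step 26: x=[4.9968] v=[-0.1787]
Step 27: x=[5.0068] v=[0.0995]
First v>=0 after going negative at step 27, time=2.7000

Answer: 2.7000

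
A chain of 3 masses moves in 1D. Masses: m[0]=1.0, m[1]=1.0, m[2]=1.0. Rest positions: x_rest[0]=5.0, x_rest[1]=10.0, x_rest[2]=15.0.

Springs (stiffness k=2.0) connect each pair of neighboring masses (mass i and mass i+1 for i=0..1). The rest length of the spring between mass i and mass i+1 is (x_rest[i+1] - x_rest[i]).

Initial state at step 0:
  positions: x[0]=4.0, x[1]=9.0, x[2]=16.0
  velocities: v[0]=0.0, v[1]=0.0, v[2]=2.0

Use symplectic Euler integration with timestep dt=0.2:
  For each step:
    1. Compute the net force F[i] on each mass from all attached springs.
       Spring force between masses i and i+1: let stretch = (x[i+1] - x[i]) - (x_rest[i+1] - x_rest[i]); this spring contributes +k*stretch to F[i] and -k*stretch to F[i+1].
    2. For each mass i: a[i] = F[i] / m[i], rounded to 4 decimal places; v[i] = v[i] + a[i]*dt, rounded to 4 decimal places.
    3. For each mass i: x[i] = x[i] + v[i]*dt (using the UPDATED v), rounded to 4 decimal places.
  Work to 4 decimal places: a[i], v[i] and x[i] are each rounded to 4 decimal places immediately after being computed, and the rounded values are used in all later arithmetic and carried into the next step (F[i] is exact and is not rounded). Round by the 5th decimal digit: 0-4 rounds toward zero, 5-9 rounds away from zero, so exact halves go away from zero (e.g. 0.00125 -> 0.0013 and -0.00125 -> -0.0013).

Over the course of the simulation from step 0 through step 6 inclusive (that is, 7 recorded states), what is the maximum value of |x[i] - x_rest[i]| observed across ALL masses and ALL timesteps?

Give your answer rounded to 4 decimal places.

Answer: 1.3136

Derivation:
Step 0: x=[4.0000 9.0000 16.0000] v=[0.0000 0.0000 2.0000]
Step 1: x=[4.0000 9.1600 16.2400] v=[0.0000 0.8000 1.2000]
Step 2: x=[4.0128 9.4736 16.3136] v=[0.0640 1.5680 0.3680]
Step 3: x=[4.0625 9.8975 16.2400] v=[0.2483 2.1197 -0.3680]
Step 4: x=[4.1790 10.3620 16.0590] v=[0.5823 2.3227 -0.9050]
Step 5: x=[4.3901 10.7877 15.8222] v=[1.0555 2.1283 -1.1838]
Step 6: x=[4.7130 11.1043 15.5827] v=[1.6145 1.5831 -1.1976]
Max displacement = 1.3136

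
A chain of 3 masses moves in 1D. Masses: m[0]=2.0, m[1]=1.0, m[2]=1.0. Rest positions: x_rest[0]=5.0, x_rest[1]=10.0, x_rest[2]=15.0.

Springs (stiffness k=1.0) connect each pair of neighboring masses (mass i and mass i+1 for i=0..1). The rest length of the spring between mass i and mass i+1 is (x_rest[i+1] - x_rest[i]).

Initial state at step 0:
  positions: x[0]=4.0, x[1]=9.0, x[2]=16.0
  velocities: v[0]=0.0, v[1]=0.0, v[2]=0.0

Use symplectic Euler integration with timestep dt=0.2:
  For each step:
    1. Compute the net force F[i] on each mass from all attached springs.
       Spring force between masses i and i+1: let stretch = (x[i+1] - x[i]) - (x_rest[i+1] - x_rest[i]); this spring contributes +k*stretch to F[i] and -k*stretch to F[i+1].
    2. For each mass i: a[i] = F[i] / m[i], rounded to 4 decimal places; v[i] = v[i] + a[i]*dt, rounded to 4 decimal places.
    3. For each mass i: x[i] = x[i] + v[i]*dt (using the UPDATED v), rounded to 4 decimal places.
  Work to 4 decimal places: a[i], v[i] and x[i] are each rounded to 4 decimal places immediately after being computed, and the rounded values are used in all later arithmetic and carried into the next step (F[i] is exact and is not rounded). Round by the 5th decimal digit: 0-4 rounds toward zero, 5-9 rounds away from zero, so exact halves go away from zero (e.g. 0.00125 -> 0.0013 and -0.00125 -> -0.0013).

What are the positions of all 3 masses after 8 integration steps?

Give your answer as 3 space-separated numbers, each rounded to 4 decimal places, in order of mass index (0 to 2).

Step 0: x=[4.0000 9.0000 16.0000] v=[0.0000 0.0000 0.0000]
Step 1: x=[4.0000 9.0800 15.9200] v=[0.0000 0.4000 -0.4000]
Step 2: x=[4.0016 9.2304 15.7664] v=[0.0080 0.7520 -0.7680]
Step 3: x=[4.0078 9.4331 15.5514] v=[0.0309 1.0134 -1.0752]
Step 4: x=[4.0225 9.6635 15.2916] v=[0.0734 1.1520 -1.2989]
Step 5: x=[4.0500 9.8934 15.0067] v=[0.1375 1.1494 -1.4245]
Step 6: x=[4.0944 10.0941 14.7173] v=[0.2218 1.0034 -1.4472]
Step 7: x=[4.1588 10.2397 14.4429] v=[0.3218 0.7281 -1.3718]
Step 8: x=[4.2448 10.3102 14.2004] v=[0.4299 0.3526 -1.2124]

Answer: 4.2448 10.3102 14.2004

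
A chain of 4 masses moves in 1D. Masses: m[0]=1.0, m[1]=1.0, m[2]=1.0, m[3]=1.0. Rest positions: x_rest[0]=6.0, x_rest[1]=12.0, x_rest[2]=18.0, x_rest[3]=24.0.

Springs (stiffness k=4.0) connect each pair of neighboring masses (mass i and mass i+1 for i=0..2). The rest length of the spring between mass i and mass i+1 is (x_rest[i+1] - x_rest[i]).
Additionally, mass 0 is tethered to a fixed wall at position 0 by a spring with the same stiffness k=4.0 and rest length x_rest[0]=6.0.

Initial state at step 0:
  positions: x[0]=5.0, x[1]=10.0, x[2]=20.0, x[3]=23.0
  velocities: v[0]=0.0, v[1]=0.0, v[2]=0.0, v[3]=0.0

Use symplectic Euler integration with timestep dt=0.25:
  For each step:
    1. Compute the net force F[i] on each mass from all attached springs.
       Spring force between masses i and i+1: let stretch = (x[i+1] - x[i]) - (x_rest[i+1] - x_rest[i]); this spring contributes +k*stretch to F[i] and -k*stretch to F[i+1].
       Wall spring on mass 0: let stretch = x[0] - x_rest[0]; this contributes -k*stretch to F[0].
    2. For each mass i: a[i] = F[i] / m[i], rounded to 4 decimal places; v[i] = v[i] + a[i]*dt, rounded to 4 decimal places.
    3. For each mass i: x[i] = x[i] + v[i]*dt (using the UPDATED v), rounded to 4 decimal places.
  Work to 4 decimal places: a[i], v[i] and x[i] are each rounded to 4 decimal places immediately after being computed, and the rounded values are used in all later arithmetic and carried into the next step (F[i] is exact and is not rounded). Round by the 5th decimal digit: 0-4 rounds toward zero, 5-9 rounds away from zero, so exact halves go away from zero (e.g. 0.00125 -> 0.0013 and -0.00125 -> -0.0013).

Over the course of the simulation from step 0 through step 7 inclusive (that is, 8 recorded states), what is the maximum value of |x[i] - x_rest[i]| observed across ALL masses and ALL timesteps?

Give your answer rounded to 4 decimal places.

Step 0: x=[5.0000 10.0000 20.0000 23.0000] v=[0.0000 0.0000 0.0000 0.0000]
Step 1: x=[5.0000 11.2500 18.2500 23.7500] v=[0.0000 5.0000 -7.0000 3.0000]
Step 2: x=[5.3125 12.6875 16.1250 24.6250] v=[1.2500 5.7500 -8.5000 3.5000]
Step 3: x=[6.1406 13.1406 15.2656 24.8750] v=[3.3125 1.8125 -3.4375 1.0000]
Step 4: x=[7.1836 12.3750 16.2773 24.2227] v=[4.1719 -3.0625 4.0469 -2.6094]
Step 5: x=[7.7285 11.2871 18.2998 23.0840] v=[2.1797 -4.3516 8.0900 -4.5548]
Step 6: x=[7.2310 11.0627 19.7652 22.2493] v=[-1.9902 -0.8975 5.8615 -3.3390]
Step 7: x=[5.8836 12.0560 19.6760 22.2935] v=[-5.3895 3.9733 -0.3569 0.1769]
Max displacement = 2.7344

Answer: 2.7344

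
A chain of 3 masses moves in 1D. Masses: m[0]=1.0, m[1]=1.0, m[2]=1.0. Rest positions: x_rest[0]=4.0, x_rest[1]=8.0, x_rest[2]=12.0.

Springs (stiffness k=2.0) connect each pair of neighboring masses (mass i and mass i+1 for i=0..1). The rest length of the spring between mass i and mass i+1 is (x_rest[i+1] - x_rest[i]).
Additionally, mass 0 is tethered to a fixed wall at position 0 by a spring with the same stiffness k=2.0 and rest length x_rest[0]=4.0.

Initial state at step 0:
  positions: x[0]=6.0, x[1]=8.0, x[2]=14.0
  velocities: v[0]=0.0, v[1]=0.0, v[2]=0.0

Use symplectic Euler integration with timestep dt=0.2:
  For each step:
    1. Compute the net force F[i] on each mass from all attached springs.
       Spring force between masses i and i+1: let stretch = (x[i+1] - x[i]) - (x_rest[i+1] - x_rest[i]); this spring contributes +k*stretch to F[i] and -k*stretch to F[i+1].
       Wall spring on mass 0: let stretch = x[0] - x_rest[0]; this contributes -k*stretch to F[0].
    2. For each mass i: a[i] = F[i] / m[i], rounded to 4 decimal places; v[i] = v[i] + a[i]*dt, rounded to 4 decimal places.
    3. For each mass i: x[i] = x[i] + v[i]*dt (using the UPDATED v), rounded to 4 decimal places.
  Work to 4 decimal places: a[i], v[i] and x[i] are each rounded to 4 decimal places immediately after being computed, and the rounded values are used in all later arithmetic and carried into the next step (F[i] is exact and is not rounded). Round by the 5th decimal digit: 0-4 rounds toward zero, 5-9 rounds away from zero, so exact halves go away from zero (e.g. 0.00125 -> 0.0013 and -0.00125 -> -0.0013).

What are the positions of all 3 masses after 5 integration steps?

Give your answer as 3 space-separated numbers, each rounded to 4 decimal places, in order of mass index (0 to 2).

Step 0: x=[6.0000 8.0000 14.0000] v=[0.0000 0.0000 0.0000]
Step 1: x=[5.6800 8.3200 13.8400] v=[-1.6000 1.6000 -0.8000]
Step 2: x=[5.1168 8.8704 13.5584] v=[-2.8160 2.7520 -1.4080]
Step 3: x=[4.4445 9.4956 13.2218] v=[-3.3613 3.1258 -1.6832]
Step 4: x=[3.8208 10.0148 12.9071] v=[-3.1187 2.5958 -1.5737]
Step 5: x=[3.3869 10.2698 12.6810] v=[-2.1694 1.2751 -1.1306]

Answer: 3.3869 10.2698 12.6810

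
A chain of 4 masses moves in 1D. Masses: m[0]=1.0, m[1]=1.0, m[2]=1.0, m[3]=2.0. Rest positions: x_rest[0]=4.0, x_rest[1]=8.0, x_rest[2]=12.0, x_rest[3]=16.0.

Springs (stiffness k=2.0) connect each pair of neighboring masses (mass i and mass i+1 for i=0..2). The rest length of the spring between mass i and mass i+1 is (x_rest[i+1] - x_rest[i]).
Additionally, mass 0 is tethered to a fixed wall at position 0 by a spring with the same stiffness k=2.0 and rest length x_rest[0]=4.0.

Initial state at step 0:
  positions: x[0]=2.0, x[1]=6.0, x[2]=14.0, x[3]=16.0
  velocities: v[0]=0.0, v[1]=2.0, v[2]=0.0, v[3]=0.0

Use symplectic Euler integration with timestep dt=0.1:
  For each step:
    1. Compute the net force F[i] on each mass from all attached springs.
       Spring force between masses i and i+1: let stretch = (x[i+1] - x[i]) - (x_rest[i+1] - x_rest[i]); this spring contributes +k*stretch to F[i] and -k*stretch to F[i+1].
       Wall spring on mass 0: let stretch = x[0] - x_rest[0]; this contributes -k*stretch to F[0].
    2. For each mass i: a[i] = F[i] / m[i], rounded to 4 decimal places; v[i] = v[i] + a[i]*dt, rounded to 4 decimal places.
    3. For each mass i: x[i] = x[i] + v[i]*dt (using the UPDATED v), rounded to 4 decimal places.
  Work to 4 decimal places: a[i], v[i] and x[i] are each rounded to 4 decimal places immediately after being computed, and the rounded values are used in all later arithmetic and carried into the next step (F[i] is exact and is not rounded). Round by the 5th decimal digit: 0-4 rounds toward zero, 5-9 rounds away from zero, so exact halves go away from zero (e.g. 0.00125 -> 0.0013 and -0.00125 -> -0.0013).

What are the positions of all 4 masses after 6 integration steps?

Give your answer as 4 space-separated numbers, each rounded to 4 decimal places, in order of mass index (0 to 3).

Step 0: x=[2.0000 6.0000 14.0000 16.0000] v=[0.0000 2.0000 0.0000 0.0000]
Step 1: x=[2.0400 6.2800 13.8800 16.0200] v=[0.4000 2.8000 -1.2000 0.2000]
Step 2: x=[2.1240 6.6272 13.6508 16.0586] v=[0.8400 3.4720 -2.2920 0.3860]
Step 3: x=[2.2556 7.0248 13.3293 16.1131] v=[1.3158 3.9761 -3.2152 0.5452]
Step 4: x=[2.4375 7.4531 12.9374 16.1798] v=[1.8185 4.2832 -3.9193 0.6668]
Step 5: x=[2.6709 7.8908 12.5006 16.2541] v=[2.3341 4.3769 -4.3677 0.7426]
Step 6: x=[2.9553 8.3163 12.0467 16.3308] v=[2.8439 4.2549 -4.5390 0.7673]

Answer: 2.9553 8.3163 12.0467 16.3308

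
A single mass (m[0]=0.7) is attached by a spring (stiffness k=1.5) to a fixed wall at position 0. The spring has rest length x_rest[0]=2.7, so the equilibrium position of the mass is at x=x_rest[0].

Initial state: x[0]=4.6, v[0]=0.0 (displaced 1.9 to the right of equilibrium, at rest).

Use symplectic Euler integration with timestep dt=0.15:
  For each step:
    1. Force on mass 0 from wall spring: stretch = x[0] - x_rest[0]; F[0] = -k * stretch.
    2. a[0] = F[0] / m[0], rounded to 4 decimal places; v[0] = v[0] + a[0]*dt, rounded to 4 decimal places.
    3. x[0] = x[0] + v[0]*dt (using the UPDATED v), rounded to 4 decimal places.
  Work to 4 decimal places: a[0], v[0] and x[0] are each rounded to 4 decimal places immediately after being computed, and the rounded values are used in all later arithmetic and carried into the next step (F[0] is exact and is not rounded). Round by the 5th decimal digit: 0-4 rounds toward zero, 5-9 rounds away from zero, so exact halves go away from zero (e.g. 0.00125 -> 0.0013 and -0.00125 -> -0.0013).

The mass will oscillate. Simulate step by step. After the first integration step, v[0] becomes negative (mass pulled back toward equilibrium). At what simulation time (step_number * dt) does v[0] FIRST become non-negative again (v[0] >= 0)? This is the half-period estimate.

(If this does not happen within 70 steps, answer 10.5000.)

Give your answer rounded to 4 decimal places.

Answer: 2.2500

Derivation:
Step 0: x=[4.6000] v=[0.0000]
Step 1: x=[4.5084] v=[-0.6107]
Step 2: x=[4.3296] v=[-1.1920]
Step 3: x=[4.0722] v=[-1.7158]
Step 4: x=[3.7487] v=[-2.1569]
Step 5: x=[3.3746] v=[-2.4940]
Step 6: x=[2.9680] v=[-2.7108]
Step 7: x=[2.5485] v=[-2.7969]
Step 8: x=[2.1363] v=[-2.7482]
Step 9: x=[1.7513] v=[-2.5670]
Step 10: x=[1.4120] v=[-2.2621]
Step 11: x=[1.1348] v=[-1.8481]
Step 12: x=[0.9331] v=[-1.3450]
Step 13: x=[0.8165] v=[-0.7771]
Step 14: x=[0.7907] v=[-0.1717]
Step 15: x=[0.8570] v=[0.4420]
First v>=0 after going negative at step 15, time=2.2500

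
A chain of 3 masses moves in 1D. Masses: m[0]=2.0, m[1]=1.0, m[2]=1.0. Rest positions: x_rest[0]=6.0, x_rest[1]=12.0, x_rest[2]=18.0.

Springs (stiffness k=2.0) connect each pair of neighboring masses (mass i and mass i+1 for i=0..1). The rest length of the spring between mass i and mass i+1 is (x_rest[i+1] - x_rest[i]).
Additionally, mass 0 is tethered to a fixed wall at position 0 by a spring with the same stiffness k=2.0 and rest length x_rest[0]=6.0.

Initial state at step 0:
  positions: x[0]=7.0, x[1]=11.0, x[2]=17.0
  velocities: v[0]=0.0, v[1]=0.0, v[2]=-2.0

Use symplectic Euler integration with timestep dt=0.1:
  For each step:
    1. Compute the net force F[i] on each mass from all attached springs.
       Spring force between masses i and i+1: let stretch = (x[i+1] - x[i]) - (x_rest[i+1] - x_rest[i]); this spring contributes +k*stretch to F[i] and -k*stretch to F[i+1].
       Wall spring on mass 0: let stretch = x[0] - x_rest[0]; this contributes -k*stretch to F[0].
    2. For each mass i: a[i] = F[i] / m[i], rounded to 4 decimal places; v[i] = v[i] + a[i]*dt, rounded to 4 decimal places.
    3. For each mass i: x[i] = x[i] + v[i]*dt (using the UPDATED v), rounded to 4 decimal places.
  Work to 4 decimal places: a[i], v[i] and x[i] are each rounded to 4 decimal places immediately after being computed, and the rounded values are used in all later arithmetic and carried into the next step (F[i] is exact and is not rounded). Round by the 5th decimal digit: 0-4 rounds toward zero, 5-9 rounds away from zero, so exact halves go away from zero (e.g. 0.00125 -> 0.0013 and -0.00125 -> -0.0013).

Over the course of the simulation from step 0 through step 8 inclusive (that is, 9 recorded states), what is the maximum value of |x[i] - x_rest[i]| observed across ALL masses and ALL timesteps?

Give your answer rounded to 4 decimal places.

Answer: 2.1597

Derivation:
Step 0: x=[7.0000 11.0000 17.0000] v=[0.0000 0.0000 -2.0000]
Step 1: x=[6.9700 11.0400 16.8000] v=[-0.3000 0.4000 -2.0000]
Step 2: x=[6.9110 11.1138 16.6048] v=[-0.5900 0.7380 -1.9520]
Step 3: x=[6.8249 11.2134 16.4198] v=[-0.8608 0.9956 -1.8502]
Step 4: x=[6.7145 11.3293 16.2507] v=[-1.1044 1.1592 -1.6915]
Step 5: x=[6.5831 11.4514 16.1031] v=[-1.3144 1.2205 -1.4758]
Step 6: x=[6.4345 11.5691 15.9825] v=[-1.4859 1.1772 -1.2061]
Step 7: x=[6.2729 11.6724 15.8936] v=[-1.6159 1.0330 -0.8888]
Step 8: x=[6.1026 11.7521 15.8403] v=[-1.7032 0.7973 -0.5330]
Max displacement = 2.1597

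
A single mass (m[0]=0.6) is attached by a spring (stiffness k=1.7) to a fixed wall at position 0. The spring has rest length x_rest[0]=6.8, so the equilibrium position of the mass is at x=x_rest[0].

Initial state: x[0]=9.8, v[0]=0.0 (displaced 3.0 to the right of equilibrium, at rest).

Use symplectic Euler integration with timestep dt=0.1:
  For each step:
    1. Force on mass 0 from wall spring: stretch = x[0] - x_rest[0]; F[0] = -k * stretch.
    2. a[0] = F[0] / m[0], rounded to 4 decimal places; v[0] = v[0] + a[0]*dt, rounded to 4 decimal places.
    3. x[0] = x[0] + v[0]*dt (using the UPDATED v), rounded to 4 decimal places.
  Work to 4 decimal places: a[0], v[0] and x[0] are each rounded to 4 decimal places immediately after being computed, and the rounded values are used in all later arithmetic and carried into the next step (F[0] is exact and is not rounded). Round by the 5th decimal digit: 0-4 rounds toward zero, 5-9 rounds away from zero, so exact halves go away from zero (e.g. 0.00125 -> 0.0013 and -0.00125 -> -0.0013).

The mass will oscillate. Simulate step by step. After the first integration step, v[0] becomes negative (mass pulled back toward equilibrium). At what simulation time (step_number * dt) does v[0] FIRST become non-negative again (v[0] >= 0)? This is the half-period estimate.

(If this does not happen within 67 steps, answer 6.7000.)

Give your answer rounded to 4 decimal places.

Step 0: x=[9.8000] v=[0.0000]
Step 1: x=[9.7150] v=[-0.8500]
Step 2: x=[9.5474] v=[-1.6759]
Step 3: x=[9.3020] v=[-2.4543]
Step 4: x=[8.9857] v=[-3.1632]
Step 5: x=[8.6075] v=[-3.7825]
Step 6: x=[8.1780] v=[-4.2946]
Step 7: x=[7.7095] v=[-4.6850]
Step 8: x=[7.2152] v=[-4.9427]
Step 9: x=[6.7092] v=[-5.0603]
Step 10: x=[6.2057] v=[-5.0346]
Step 11: x=[5.7191] v=[-4.8662]
Step 12: x=[5.2631] v=[-4.5599]
Step 13: x=[4.8507] v=[-4.1244]
Step 14: x=[4.4935] v=[-3.5721]
Step 15: x=[4.2016] v=[-2.9186]
Step 16: x=[3.9834] v=[-2.1824]
Step 17: x=[3.8450] v=[-1.3844]
Step 18: x=[3.7903] v=[-0.5472]
Step 19: x=[3.8209] v=[0.3056]
First v>=0 after going negative at step 19, time=1.9000

Answer: 1.9000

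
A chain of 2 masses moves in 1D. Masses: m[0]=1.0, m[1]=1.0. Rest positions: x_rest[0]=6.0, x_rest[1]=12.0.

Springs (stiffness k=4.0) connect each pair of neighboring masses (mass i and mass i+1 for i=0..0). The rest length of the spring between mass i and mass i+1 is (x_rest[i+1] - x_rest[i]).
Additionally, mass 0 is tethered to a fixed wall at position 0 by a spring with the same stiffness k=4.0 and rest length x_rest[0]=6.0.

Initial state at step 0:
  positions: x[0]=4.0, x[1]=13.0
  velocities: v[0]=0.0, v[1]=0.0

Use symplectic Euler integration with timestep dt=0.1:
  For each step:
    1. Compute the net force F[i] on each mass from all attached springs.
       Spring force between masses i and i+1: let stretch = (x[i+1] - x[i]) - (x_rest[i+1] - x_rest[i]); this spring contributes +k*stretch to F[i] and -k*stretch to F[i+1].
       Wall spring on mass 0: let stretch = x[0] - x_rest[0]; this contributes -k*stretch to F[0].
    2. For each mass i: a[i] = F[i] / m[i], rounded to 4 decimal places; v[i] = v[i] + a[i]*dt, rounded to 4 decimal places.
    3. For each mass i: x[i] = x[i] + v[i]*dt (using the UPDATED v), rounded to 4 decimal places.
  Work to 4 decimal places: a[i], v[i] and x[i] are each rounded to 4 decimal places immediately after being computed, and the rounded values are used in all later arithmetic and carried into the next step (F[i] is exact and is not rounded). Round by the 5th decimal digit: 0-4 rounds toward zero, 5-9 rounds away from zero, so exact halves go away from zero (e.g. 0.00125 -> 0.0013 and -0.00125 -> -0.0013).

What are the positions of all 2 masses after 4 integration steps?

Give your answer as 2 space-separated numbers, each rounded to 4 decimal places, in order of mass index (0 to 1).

Step 0: x=[4.0000 13.0000] v=[0.0000 0.0000]
Step 1: x=[4.2000 12.8800] v=[2.0000 -1.2000]
Step 2: x=[4.5792 12.6528] v=[3.7920 -2.2720]
Step 3: x=[5.0982 12.3427] v=[5.1898 -3.1014]
Step 4: x=[5.7030 11.9828] v=[6.0483 -3.5992]

Answer: 5.7030 11.9828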